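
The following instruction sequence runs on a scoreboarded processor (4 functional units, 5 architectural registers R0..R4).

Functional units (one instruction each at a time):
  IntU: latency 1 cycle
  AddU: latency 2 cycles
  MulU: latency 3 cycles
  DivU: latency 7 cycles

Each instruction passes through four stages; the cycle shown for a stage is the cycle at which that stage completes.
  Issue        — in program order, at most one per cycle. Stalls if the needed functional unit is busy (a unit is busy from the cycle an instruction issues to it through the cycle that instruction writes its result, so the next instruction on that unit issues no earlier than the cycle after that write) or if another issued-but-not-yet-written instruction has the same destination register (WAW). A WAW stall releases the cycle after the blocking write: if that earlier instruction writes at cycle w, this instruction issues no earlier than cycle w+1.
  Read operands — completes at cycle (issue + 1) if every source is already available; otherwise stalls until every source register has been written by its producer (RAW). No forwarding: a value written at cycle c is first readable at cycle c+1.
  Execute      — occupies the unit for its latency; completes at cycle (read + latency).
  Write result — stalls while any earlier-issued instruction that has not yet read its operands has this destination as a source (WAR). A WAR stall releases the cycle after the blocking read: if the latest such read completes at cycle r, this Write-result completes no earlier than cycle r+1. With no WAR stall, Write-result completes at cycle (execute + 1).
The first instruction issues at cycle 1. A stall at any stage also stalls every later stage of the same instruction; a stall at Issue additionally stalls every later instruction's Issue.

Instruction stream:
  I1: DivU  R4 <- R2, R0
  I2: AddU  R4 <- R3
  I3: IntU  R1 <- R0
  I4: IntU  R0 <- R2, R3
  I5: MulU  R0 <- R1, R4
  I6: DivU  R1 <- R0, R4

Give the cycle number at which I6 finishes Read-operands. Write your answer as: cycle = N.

  I1 | 1 | 2 | 9 | 10
  I2 | 11 | 12 | 14 | 15   WAW R4: wait I1 write@10
  I3 | 12 | 13 | 14 | 15
  I4 | 16 | 17 | 18 | 19   struct: IntU busy until I3 writes@15
  I5 | 20 | 21 | 24 | 25   WAW R0: wait I4 write@19
  I6 | 21 | 26 | 33 | 34   RAW R0: wait I5 write@25

cycle = 26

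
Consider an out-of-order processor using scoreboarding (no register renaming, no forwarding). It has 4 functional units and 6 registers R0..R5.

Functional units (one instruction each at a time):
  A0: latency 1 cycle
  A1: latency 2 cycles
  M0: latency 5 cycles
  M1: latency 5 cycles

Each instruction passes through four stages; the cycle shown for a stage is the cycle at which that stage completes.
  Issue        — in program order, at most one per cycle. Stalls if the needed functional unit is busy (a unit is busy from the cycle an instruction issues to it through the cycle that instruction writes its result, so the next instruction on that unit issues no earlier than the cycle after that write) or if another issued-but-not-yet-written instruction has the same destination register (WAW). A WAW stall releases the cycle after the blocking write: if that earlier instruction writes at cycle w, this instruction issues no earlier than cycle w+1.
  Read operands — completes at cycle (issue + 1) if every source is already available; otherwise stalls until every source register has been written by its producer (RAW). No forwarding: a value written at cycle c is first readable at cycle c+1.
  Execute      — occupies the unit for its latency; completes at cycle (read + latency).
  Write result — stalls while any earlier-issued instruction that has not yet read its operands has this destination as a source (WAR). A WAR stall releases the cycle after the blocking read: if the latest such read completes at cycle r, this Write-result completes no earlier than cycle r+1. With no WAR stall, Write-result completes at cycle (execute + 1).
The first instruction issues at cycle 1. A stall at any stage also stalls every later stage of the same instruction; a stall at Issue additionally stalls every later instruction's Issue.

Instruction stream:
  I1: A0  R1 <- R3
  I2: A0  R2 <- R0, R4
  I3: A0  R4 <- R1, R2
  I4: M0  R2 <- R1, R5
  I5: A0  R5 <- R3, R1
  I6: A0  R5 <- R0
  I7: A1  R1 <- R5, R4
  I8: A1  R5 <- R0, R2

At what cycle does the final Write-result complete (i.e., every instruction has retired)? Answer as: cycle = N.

cycle = 29

[1] I1 dispatched to A0
[2] I1 operands ready
[3] I1 complete
[4] R1←I1
[5] I2 dispatched to A0
[6] I2 operands ready
[7] I2 complete
[8] R2←I2
[9] I3 dispatched to A0
[10] I3 operands ready | I4 dispatched to M0
[11] I3 complete | I4 operands ready
[12] R4←I3
[13] I5 dispatched to A0
[14] I5 operands ready
[15] I5 complete
[16] I4 complete | R5←I5
[17] R2←I4 | I6 dispatched to A0
[18] I6 operands ready | I7 dispatched to A1
[19] I6 complete
[20] R5←I6
[21] I7 operands ready
[23] I7 complete
[24] R1←I7
[25] I8 dispatched to A1
[26] I8 operands ready
[28] I8 complete
[29] R5←I8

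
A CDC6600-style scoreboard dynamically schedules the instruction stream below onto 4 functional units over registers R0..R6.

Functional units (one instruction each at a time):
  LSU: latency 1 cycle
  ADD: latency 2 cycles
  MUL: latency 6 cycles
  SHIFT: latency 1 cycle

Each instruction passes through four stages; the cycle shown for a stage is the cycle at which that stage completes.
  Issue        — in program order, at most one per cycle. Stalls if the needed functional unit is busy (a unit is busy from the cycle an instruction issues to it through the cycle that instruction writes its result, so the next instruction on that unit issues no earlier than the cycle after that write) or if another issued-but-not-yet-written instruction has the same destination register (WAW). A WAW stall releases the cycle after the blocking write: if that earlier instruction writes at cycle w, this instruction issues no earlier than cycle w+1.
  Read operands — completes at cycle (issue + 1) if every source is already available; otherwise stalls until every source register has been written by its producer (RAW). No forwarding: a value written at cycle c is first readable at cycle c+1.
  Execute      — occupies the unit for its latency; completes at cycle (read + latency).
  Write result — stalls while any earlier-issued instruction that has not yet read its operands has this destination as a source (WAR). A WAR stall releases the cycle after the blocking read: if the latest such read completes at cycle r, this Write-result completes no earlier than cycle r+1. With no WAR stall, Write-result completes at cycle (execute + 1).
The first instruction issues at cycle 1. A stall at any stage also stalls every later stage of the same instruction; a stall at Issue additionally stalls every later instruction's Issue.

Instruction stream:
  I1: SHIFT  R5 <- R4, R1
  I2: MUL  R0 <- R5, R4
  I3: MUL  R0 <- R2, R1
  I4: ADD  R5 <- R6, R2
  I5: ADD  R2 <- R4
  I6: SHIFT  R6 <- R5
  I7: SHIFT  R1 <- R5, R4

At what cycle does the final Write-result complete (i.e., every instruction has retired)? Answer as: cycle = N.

cycle 1: I1 dispatched to SHIFT
cycle 2: I1 operands ready; I2 dispatched to MUL
cycle 3: I1 complete
cycle 4: R5←I1
cycle 5: I2 operands ready
cycle 11: I2 complete
cycle 12: R0←I2
cycle 13: I3 dispatched to MUL
cycle 14: I3 operands ready; I4 dispatched to ADD
cycle 15: I4 operands ready
cycle 17: I4 complete
cycle 18: R5←I4
cycle 19: I5 dispatched to ADD
cycle 20: I3 complete; I5 operands ready; I6 dispatched to SHIFT
cycle 21: R0←I3; I6 operands ready
cycle 22: I5 complete; I6 complete
cycle 23: R2←I5; R6←I6
cycle 24: I7 dispatched to SHIFT
cycle 25: I7 operands ready
cycle 26: I7 complete
cycle 27: R1←I7

cycle = 27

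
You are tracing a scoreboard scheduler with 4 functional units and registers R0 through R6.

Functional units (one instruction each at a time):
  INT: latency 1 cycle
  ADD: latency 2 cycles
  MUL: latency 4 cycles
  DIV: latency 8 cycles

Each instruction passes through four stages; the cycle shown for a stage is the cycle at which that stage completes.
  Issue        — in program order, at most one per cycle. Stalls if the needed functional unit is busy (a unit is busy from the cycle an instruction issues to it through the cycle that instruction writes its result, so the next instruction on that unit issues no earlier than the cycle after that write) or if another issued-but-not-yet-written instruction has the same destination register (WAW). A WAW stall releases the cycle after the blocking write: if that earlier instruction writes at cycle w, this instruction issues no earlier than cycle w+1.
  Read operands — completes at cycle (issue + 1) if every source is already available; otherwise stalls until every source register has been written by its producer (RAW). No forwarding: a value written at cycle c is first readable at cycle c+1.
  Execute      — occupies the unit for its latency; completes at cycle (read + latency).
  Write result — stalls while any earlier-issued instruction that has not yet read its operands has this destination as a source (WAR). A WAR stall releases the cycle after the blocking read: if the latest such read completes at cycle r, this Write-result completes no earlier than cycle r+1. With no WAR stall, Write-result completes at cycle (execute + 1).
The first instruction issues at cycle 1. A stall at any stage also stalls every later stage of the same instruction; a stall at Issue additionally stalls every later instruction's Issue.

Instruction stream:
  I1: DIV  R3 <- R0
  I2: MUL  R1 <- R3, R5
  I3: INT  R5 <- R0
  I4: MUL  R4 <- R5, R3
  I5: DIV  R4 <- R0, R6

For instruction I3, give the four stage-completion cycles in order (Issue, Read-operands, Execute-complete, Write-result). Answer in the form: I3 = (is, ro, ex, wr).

[I1] 1/2/10/11
[I2] 2/12/16/17  (RAW R3: wait I1 write@11)
[I3] 3/4/5/13  (WAR R5: wait I2 read@12)
[I4] 18/19/23/24  (struct: MUL busy until I2 writes@17)
[I5] 25/26/34/35  (WAW R4: wait I4 write@24)

I3 = (3, 4, 5, 13)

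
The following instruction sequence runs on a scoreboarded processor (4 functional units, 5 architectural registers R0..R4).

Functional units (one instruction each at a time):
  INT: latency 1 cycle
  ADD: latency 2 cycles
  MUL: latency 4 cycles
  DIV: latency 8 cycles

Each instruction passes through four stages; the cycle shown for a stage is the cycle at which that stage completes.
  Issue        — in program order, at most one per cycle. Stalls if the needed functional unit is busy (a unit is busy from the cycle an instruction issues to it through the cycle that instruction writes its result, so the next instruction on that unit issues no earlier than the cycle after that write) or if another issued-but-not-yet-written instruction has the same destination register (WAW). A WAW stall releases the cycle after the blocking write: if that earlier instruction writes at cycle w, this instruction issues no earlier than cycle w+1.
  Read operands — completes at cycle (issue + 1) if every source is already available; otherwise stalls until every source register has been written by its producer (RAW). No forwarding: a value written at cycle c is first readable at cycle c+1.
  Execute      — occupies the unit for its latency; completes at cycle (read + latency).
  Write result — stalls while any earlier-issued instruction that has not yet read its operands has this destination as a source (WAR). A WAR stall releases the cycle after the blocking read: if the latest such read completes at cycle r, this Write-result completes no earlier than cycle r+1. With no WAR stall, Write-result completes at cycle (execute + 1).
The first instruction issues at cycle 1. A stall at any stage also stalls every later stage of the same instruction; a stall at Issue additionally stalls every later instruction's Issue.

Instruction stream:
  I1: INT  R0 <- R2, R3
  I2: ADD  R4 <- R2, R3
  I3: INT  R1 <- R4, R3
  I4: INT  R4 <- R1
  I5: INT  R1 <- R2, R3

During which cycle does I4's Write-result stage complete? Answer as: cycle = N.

cycle 1: I1 dispatched to INT
cycle 2: I1 operands ready, I2 dispatched to ADD
cycle 3: I1 complete, I2 operands ready
cycle 4: R0←I1
cycle 5: I2 complete, I3 dispatched to INT
cycle 6: R4←I2
cycle 7: I3 operands ready
cycle 8: I3 complete
cycle 9: R1←I3
cycle 10: I4 dispatched to INT
cycle 11: I4 operands ready
cycle 12: I4 complete
cycle 13: R4←I4
cycle 14: I5 dispatched to INT
cycle 15: I5 operands ready
cycle 16: I5 complete
cycle 17: R1←I5

cycle = 13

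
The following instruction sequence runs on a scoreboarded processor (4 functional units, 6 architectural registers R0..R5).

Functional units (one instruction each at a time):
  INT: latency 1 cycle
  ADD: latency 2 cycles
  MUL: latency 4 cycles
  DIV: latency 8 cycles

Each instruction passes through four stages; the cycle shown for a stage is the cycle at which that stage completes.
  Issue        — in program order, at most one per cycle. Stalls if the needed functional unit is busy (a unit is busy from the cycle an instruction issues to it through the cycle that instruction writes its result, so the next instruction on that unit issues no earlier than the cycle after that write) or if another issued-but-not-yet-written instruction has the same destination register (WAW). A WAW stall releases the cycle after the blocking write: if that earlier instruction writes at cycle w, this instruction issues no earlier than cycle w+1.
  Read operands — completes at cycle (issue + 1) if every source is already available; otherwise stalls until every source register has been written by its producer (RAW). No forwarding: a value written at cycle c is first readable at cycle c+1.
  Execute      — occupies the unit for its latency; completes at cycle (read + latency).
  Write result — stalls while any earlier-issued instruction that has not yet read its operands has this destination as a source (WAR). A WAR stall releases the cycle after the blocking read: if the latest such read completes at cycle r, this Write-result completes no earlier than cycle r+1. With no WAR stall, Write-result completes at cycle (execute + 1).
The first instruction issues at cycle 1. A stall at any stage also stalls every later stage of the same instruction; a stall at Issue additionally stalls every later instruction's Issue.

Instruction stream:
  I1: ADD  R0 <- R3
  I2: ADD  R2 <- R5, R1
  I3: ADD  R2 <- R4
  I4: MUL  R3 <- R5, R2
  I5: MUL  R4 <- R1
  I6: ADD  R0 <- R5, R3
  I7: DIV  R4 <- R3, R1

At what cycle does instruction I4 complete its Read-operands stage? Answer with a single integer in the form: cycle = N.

[1] I1→ADD
[2] I1 RO
[4] I1 EX
[5] I1 WR R0
[6] I2→ADD
[7] I2 RO
[9] I2 EX
[10] I2 WR R2
[11] I3→ADD
[12] I3 RO, I4→MUL
[14] I3 EX
[15] I3 WR R2
[16] I4 RO
[20] I4 EX
[21] I4 WR R3
[22] I5→MUL
[23] I5 RO, I6→ADD
[24] I6 RO
[26] I6 EX
[27] I5 EX, I6 WR R0
[28] I5 WR R4
[29] I7→DIV
[30] I7 RO
[38] I7 EX
[39] I7 WR R4

cycle = 16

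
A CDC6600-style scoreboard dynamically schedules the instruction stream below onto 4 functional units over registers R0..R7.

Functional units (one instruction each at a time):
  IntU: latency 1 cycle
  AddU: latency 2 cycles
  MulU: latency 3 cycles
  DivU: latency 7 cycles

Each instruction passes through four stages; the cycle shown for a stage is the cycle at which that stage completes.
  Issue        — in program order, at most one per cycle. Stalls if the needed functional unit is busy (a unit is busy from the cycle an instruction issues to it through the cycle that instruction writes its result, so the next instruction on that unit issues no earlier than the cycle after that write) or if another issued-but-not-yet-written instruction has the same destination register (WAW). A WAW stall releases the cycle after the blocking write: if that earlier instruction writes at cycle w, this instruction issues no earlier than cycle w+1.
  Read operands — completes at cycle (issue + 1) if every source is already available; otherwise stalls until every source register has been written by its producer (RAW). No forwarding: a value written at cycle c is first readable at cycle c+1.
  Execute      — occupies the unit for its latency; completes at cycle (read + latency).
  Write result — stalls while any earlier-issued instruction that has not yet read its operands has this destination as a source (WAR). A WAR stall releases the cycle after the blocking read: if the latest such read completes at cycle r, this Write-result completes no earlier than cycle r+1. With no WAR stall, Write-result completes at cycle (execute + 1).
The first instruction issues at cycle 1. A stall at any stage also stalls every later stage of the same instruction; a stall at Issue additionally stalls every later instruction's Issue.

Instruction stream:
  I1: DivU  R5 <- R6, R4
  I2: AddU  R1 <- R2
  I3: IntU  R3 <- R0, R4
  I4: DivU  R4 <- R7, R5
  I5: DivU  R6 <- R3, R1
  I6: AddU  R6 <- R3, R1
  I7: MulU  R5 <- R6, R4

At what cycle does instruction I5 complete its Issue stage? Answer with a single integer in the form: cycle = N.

cycle = 21

I1  is:1  ro:2  ex:9  wr:10
I2  is:2  ro:3  ex:5  wr:6
I3  is:3  ro:4  ex:5  wr:6
I4  is:11  ro:12  ex:19  wr:20  — struct: DivU busy until I1 writes@10
I5  is:21  ro:22  ex:29  wr:30  — struct: DivU busy until I4 writes@20
I6  is:31  ro:32  ex:34  wr:35  — WAW R6: wait I5 write@30
I7  is:32  ro:36  ex:39  wr:40  — RAW R6: wait I6 write@35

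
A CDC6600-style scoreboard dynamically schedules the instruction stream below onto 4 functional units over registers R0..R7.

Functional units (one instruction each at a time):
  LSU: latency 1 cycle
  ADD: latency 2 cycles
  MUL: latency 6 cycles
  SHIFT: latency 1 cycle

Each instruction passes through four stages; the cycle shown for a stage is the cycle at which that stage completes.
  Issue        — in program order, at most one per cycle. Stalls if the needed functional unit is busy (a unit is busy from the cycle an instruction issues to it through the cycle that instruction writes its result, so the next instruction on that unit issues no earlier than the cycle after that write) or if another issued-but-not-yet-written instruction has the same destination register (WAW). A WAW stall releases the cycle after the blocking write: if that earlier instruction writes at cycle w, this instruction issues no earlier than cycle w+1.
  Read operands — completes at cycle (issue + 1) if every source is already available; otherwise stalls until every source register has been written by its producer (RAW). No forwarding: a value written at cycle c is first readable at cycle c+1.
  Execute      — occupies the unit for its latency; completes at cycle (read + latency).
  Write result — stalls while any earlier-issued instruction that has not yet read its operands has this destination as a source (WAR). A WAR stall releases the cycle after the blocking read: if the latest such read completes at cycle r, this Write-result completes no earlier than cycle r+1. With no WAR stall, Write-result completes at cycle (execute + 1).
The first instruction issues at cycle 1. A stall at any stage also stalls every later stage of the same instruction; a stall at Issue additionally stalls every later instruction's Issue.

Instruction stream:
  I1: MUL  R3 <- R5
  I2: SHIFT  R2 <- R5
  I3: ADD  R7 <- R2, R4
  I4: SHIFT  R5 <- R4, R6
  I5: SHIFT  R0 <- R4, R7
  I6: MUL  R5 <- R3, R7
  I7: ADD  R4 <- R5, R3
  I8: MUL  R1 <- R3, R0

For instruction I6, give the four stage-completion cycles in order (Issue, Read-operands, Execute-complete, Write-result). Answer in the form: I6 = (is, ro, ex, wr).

[1] I1→MUL
[2] I1 RO | I2→SHIFT
[3] I2 RO | I3→ADD
[4] I2 EX
[5] I2 WR R2
[6] I3 RO | I4→SHIFT
[7] I4 RO
[8] I1 EX | I3 EX | I4 EX
[9] I1 WR R3 | I3 WR R7 | I4 WR R5
[10] I5→SHIFT
[11] I5 RO | I6→MUL
[12] I5 EX | I6 RO | I7→ADD
[13] I5 WR R0
[18] I6 EX
[19] I6 WR R5
[20] I7 RO | I8→MUL
[21] I8 RO
[22] I7 EX
[23] I7 WR R4
[27] I8 EX
[28] I8 WR R1

I6 = (11, 12, 18, 19)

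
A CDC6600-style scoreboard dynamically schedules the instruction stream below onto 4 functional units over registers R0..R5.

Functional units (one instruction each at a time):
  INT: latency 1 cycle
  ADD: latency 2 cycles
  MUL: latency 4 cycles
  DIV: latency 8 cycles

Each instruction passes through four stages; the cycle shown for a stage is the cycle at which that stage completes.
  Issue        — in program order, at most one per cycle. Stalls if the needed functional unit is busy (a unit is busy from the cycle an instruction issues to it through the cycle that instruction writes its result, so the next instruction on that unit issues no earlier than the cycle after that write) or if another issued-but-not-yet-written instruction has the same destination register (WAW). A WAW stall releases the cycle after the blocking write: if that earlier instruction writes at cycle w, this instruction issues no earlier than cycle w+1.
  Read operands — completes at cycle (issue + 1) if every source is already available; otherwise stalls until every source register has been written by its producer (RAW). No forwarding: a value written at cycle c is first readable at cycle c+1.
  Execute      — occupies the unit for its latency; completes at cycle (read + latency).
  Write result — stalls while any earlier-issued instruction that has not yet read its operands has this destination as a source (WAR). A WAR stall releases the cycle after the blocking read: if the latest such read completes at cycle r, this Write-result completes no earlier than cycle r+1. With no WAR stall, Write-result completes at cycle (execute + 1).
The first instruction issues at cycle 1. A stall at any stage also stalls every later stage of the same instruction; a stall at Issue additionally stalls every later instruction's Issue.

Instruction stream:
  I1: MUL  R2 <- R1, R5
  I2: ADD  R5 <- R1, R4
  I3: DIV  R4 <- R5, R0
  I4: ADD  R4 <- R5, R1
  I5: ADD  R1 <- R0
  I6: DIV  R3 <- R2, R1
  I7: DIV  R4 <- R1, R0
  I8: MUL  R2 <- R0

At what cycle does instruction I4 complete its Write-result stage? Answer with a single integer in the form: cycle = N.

I1 -> (1, 2, 6, 7)
I2 -> (2, 3, 5, 6)
I3 -> (3, 7, 15, 16)  // RAW R5: wait I2 write@6
I4 -> (17, 18, 20, 21)  // WAW R4: wait I3 write@16
I5 -> (22, 23, 25, 26)  // struct: ADD busy until I4 writes@21
I6 -> (23, 27, 35, 36)  // RAW R1: wait I5 write@26
I7 -> (37, 38, 46, 47)  // struct: DIV busy until I6 writes@36
I8 -> (38, 39, 43, 44)

cycle = 21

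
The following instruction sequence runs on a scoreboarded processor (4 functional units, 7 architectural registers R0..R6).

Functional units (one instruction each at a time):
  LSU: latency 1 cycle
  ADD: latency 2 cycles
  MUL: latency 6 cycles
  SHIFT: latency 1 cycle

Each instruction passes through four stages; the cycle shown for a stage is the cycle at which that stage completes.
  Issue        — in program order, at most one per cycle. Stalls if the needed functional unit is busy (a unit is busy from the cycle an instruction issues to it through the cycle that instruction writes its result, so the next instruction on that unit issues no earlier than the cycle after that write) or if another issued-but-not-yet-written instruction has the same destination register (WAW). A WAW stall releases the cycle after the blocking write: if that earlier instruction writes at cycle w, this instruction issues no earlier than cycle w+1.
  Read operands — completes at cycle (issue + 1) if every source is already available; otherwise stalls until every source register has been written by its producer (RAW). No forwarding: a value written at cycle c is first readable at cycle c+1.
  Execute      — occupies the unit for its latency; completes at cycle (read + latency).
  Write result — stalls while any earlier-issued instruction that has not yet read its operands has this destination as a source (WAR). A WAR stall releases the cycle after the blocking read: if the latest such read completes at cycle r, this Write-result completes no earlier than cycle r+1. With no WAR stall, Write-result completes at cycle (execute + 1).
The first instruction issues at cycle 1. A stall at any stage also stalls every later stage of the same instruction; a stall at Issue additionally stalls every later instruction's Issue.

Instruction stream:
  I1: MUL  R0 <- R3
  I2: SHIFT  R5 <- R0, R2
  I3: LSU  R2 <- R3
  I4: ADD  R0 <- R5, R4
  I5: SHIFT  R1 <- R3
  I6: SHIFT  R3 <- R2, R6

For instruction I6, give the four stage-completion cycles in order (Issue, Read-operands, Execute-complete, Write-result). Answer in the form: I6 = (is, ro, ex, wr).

I6 = (17, 18, 19, 20)

c1: I1→MUL
c2: I1 RO · I2→SHIFT
c3: I3→LSU
c4: I3 RO
c5: I3 EX
c8: I1 EX
c9: I1 WR R0
c10: I2 RO · I4→ADD
c11: I2 EX · I3 WR R2
c12: I2 WR R5
c13: I4 RO · I5→SHIFT
c14: I5 RO
c15: I4 EX · I5 EX
c16: I4 WR R0 · I5 WR R1
c17: I6→SHIFT
c18: I6 RO
c19: I6 EX
c20: I6 WR R3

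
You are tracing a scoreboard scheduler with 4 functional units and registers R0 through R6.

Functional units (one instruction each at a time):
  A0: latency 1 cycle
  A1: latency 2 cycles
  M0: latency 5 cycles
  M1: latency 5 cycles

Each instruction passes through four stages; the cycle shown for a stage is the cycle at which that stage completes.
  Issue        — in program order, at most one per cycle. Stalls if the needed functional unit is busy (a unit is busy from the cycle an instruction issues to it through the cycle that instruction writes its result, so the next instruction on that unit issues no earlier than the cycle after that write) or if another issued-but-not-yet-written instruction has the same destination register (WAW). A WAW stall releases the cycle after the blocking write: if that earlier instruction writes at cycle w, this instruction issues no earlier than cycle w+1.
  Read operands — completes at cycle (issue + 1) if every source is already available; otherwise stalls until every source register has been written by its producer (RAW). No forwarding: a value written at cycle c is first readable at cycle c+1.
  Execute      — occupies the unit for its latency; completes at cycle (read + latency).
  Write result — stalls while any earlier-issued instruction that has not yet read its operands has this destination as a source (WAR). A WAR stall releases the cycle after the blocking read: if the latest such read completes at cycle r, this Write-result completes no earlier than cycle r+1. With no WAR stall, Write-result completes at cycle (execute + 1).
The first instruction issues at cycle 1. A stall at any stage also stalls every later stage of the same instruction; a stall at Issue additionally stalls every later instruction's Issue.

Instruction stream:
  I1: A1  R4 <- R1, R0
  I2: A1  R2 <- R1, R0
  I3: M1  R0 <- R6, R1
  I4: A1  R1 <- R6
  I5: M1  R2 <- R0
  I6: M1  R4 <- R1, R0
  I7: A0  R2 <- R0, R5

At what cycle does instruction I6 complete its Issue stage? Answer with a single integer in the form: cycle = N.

I1 -> (1, 2, 4, 5)
I2 -> (6, 7, 9, 10)  // struct: A1 busy until I1 writes@5
I3 -> (7, 8, 13, 14)
I4 -> (11, 12, 14, 15)  // struct: A1 busy until I2 writes@10
I5 -> (15, 16, 21, 22)  // struct: M1 busy until I3 writes@14
I6 -> (23, 24, 29, 30)  // struct: M1 busy until I5 writes@22
I7 -> (24, 25, 26, 27)

cycle = 23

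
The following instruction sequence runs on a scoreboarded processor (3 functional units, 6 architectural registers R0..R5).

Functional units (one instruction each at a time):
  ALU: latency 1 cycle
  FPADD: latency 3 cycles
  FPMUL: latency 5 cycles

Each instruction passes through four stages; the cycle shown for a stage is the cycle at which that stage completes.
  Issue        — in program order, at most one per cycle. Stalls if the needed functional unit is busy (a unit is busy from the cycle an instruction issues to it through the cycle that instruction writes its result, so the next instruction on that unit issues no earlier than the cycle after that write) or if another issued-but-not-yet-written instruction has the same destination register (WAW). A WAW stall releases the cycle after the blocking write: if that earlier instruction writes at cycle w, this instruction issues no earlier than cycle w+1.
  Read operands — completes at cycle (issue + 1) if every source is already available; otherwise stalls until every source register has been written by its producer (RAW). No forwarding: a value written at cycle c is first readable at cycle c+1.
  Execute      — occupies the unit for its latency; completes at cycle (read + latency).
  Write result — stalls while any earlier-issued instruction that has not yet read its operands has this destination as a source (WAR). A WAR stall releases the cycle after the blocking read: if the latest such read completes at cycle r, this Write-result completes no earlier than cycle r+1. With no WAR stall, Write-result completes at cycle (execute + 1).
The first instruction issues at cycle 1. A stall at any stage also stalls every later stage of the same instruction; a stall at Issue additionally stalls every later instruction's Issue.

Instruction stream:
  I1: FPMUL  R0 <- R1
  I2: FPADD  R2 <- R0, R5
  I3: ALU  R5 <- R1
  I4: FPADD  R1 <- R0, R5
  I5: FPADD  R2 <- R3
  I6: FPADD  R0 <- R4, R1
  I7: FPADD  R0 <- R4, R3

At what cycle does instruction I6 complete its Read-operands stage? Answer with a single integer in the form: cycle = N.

[1] I1→FPMUL
[2] I1 RO, I2→FPADD
[3] I3→ALU
[4] I3 RO
[5] I3 EX
[7] I1 EX
[8] I1 WR R0
[9] I2 RO
[10] I3 WR R5
[12] I2 EX
[13] I2 WR R2
[14] I4→FPADD
[15] I4 RO
[18] I4 EX
[19] I4 WR R1
[20] I5→FPADD
[21] I5 RO
[24] I5 EX
[25] I5 WR R2
[26] I6→FPADD
[27] I6 RO
[30] I6 EX
[31] I6 WR R0
[32] I7→FPADD
[33] I7 RO
[36] I7 EX
[37] I7 WR R0

cycle = 27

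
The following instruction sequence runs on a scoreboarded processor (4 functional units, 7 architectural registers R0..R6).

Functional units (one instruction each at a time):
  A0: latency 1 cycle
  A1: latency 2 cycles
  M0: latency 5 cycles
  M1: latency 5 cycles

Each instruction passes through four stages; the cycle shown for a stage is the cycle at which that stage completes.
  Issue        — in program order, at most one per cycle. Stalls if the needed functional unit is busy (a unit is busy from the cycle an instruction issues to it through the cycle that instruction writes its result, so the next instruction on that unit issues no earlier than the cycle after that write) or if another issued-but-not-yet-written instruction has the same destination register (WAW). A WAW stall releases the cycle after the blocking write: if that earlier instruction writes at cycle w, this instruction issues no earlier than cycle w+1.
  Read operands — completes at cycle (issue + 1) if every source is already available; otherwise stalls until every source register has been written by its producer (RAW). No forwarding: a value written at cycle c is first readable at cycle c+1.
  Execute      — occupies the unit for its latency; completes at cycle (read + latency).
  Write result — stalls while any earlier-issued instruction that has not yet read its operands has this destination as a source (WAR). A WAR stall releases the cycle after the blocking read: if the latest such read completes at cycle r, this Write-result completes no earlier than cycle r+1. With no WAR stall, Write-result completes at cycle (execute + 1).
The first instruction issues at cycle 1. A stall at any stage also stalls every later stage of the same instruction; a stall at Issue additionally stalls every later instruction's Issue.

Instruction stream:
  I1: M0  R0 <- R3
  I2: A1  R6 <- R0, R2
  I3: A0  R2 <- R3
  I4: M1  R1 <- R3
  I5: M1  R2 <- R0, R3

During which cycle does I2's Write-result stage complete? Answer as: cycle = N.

[I1] 1/2/7/8
[I2] 2/9/11/12  (RAW R0: wait I1 write@8)
[I3] 3/4/5/10  (WAR R2: wait I2 read@9)
[I4] 4/5/10/11
[I5] 12/13/18/19  (struct: M1 busy until I4 writes@11)

cycle = 12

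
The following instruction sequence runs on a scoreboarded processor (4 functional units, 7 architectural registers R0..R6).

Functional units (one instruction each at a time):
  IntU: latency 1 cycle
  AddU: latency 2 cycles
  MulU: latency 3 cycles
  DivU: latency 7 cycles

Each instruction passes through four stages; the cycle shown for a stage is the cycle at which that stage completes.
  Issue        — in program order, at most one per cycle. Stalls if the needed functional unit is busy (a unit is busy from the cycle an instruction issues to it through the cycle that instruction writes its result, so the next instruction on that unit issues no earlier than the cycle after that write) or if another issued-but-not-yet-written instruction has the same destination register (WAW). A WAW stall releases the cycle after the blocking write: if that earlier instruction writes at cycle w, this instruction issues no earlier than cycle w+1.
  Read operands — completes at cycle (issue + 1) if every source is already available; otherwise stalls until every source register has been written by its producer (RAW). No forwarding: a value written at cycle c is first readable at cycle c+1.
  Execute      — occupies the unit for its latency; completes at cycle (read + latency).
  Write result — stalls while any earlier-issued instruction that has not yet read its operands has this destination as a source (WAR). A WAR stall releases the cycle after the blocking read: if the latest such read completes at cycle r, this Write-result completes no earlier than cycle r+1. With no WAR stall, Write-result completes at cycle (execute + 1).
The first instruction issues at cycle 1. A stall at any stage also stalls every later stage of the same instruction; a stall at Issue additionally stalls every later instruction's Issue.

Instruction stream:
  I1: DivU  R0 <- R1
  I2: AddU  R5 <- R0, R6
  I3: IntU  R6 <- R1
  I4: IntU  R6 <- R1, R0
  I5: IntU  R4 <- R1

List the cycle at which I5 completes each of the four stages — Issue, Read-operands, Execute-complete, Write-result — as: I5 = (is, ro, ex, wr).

I5 = (17, 18, 19, 20)

cycle 1: I1 issues→DivU
cycle 2: I1 reads, I2 issues→AddU
cycle 3: I3 issues→IntU
cycle 4: I3 reads
cycle 5: I3 exec-done
cycle 9: I1 exec-done
cycle 10: I1 writes R0
cycle 11: I2 reads
cycle 12: I3 writes R6
cycle 13: I2 exec-done, I4 issues→IntU
cycle 14: I2 writes R5, I4 reads
cycle 15: I4 exec-done
cycle 16: I4 writes R6
cycle 17: I5 issues→IntU
cycle 18: I5 reads
cycle 19: I5 exec-done
cycle 20: I5 writes R4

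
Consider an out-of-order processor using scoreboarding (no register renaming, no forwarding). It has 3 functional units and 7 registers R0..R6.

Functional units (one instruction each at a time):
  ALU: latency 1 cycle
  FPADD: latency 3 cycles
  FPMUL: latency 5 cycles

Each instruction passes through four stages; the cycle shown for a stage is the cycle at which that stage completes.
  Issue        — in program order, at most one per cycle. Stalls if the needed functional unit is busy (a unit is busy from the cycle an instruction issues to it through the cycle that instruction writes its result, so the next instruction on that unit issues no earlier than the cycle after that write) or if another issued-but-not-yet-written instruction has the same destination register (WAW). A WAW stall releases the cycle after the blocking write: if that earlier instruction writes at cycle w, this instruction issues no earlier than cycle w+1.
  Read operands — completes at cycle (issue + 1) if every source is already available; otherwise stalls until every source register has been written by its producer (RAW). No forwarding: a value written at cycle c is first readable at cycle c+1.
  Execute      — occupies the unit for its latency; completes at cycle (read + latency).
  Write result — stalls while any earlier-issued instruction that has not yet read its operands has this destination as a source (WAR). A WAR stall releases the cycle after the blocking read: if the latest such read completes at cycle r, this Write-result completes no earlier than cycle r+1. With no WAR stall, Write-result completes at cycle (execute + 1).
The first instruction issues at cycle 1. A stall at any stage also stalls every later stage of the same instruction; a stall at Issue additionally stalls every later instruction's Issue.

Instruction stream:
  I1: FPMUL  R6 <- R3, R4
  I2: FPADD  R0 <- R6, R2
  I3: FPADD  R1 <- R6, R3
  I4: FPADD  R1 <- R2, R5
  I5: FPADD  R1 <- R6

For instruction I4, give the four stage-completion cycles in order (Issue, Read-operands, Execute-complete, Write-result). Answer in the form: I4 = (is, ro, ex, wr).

[1] I1 dispatched to FPMUL
[2] I1 operands ready, I2 dispatched to FPADD
[7] I1 complete
[8] R6←I1
[9] I2 operands ready
[12] I2 complete
[13] R0←I2
[14] I3 dispatched to FPADD
[15] I3 operands ready
[18] I3 complete
[19] R1←I3
[20] I4 dispatched to FPADD
[21] I4 operands ready
[24] I4 complete
[25] R1←I4
[26] I5 dispatched to FPADD
[27] I5 operands ready
[30] I5 complete
[31] R1←I5

I4 = (20, 21, 24, 25)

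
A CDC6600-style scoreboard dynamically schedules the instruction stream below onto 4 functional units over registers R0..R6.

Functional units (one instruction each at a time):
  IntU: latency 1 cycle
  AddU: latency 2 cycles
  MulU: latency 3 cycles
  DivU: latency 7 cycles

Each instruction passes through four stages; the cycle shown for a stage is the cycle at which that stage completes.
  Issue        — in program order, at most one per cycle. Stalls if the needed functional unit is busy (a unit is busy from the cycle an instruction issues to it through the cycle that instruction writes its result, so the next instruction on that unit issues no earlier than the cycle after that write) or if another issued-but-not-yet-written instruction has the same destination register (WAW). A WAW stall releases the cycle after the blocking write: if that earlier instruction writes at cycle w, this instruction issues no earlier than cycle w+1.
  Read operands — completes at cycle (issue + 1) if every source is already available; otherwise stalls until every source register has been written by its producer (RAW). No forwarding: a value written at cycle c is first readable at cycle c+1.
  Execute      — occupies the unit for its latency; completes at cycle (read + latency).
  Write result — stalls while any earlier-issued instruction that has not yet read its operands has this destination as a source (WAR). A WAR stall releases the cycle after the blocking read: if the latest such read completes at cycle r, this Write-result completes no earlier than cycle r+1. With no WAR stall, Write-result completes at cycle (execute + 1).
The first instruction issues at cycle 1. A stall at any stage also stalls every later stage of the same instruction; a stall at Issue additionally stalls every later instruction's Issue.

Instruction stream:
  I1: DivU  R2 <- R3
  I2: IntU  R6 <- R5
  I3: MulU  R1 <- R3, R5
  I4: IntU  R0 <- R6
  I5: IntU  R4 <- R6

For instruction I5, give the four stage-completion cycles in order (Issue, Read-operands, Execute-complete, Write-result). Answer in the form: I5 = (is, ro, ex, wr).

I5 = (10, 11, 12, 13)

[I1] 1/2/9/10
[I2] 2/3/4/5
[I3] 3/4/7/8
[I4] 6/7/8/9  (struct: IntU busy until I2 writes@5)
[I5] 10/11/12/13  (struct: IntU busy until I4 writes@9)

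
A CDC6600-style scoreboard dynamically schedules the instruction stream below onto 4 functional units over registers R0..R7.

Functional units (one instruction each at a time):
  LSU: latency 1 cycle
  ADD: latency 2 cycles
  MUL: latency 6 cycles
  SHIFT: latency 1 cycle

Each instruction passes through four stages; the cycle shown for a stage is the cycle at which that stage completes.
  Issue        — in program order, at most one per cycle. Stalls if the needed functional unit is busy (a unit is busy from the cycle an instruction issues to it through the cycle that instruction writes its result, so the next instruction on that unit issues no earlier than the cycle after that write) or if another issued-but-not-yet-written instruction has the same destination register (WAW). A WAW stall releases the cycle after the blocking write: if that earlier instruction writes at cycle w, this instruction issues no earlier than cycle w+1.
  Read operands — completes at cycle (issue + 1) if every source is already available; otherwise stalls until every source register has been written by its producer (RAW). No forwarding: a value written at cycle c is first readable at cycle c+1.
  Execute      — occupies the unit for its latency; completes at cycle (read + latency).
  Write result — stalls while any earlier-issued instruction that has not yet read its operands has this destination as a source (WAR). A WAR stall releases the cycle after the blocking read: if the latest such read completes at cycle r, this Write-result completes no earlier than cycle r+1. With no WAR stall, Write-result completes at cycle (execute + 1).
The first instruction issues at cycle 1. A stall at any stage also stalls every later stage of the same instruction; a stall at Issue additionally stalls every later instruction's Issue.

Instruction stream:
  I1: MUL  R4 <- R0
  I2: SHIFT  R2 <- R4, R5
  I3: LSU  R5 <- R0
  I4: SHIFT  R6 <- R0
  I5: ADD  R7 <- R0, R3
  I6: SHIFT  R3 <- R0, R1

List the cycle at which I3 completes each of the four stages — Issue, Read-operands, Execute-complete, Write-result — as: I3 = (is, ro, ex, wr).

I3 = (3, 4, 5, 11)

t=1  I1 dispatched to MUL
t=2  I1 operands ready · I2 dispatched to SHIFT
t=3  I3 dispatched to LSU
t=4  I3 operands ready
t=5  I3 complete
t=8  I1 complete
t=9  R4←I1
t=10  I2 operands ready
t=11  I2 complete · R5←I3
t=12  R2←I2
t=13  I4 dispatched to SHIFT
t=14  I4 operands ready · I5 dispatched to ADD
t=15  I4 complete · I5 operands ready
t=16  R6←I4
t=17  I5 complete · I6 dispatched to SHIFT
t=18  R7←I5 · I6 operands ready
t=19  I6 complete
t=20  R3←I6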